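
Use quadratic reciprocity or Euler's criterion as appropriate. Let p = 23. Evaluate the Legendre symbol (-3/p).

First reduce: -3 ≡ 20 (mod 23).
Pull out 2^2: since 23 ≡ 7 (mod 8), (2/23) = +1, so (2/23)^2 = +1.
Reciprocity: 5 ≡ 1 and 23 ≡ 3 (mod 4), so (5/23) = +(23/5).
Reduce top mod 5: now compute (3/5).
Reciprocity: 3 ≡ 3 and 5 ≡ 1 (mod 4), so (3/5) = +(5/3).
Reduce top mod 3: now compute (2/3).
Pull out 2: since 3 ≡ 3 (mod 8), (2/3) = -1.
Reached (1/3) = 1. Collecting the sign flips along the way, the symbol is -1.

-1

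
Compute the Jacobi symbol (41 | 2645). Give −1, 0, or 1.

Reciprocity: 41 ≡ 1 and 2645 ≡ 1 (mod 4), so (41/2645) = +(2645/41).
Reduce top mod 41: now compute (21/41).
Reciprocity: 21 ≡ 1 and 41 ≡ 1 (mod 4), so (21/41) = +(41/21).
Reduce top mod 21: now compute (20/21).
Pull out 2^2: since 21 ≡ 5 (mod 8), (2/21) = -1, so (2/21)^2 = +1.
Reciprocity: 5 ≡ 1 and 21 ≡ 1 (mod 4), so (5/21) = +(21/5).
Reduce top mod 5: now compute (1/5).
Reached (1/5) = 1. Collecting the sign flips along the way, the symbol is +1.

1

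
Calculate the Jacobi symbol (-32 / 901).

First reduce: -32 ≡ 869 (mod 901).
Reciprocity: 869 ≡ 1 and 901 ≡ 1 (mod 4), so (869/901) = +(901/869).
Reduce top mod 869: now compute (32/869).
Pull out 2^5: since 869 ≡ 5 (mod 8), (2/869) = -1, so (2/869)^5 = -1.
Reached (1/869) = 1. Collecting the sign flips along the way, the symbol is -1.

-1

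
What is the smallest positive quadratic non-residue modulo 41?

(2/41) = +1, so 2 is a residue.
(3/41) = −1, so 3 is the smallest positive non-residue mod 41.

3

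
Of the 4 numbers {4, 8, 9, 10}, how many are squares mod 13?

(4/13) = +1 → QR.
(8/13) = -1 → non-residue.
(9/13) = +1 → QR.
(10/13) = +1 → QR.
Total quadratic residues among the 4: 3.

3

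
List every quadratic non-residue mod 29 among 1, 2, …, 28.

2 3 8 10 11 12 14 15 17 18 19 21 26 27

Square k = 1,…,14 (k and 29−k give the same square):
1²=1, 2²=4, 3²=9, 4²=16, 5²=25, 6²≡7, 7²≡20, 8²≡6, 9²≡23, 10²≡13, 11²≡5, 12²≡28, 13²≡24, 14²≡22 (mod 29).
The residues are {1, 4, 5, 6, 7, 9, 13, 16, 20, 22, 23, 24, 25, 28}; the non-residues are the remaining 14 nonzero classes.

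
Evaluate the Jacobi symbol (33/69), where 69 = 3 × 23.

Reciprocity: 33 ≡ 1 and 69 ≡ 1 (mod 4), so (33/69) = +(69/33).
Reduce top mod 33: now compute (3/33).
Reciprocity: 3 ≡ 3 and 33 ≡ 1 (mod 4), so (3/33) = +(33/3).
Reduce top mod 3: now compute (0/3).
Top reduces to 0: gcd > 1, so the symbol is 0.

0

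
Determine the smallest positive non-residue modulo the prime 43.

2

(2/43) = −1, so 2 is the smallest positive non-residue mod 43.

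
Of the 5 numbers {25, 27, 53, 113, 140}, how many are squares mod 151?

(25/151) = +1 → QR.
(27/151) = -1 → non-residue.
(53/151) = -1 → non-residue.
(113/151) = -1 → non-residue.
(140/151) = -1 → non-residue.
Total quadratic residues among the 5: 1.

1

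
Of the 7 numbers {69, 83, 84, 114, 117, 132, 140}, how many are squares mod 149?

4

(69/149) = +1 → QR.
(83/149) = -1 → non-residue.
(84/149) = -1 → non-residue.
(114/149) = +1 → QR.
(117/149) = -1 → non-residue.
(132/149) = +1 → QR.
(140/149) = +1 → QR.
Total quadratic residues among the 7: 4.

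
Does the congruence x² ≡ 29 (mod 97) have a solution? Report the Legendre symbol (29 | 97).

Reciprocity: 29 ≡ 1 and 97 ≡ 1 (mod 4), so (29/97) = +(97/29).
Reduce top mod 29: now compute (10/29).
Pull out 2: since 29 ≡ 5 (mod 8), (2/29) = -1.
Reciprocity: 5 ≡ 1 and 29 ≡ 1 (mod 4), so (5/29) = +(29/5).
Reduce top mod 5: now compute (4/5).
Pull out 2^2: since 5 ≡ 5 (mod 8), (2/5) = -1, so (2/5)^2 = +1.
Reached (1/5) = 1. Collecting the sign flips along the way, the symbol is -1.

-1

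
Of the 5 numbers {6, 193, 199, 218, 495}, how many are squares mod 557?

(6/557) = +1 → QR.
(193/557) = -1 → non-residue.
(199/557) = -1 → non-residue.
(218/557) = -1 → non-residue.
(495/557) = +1 → QR.
Total quadratic residues among the 5: 2.

2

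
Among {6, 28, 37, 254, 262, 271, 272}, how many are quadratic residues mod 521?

(6/521) = -1 → non-residue.
(28/521) = -1 → non-residue.
(37/521) = +1 → QR.
(254/521) = +1 → QR.
(262/521) = -1 → non-residue.
(271/521) = +1 → QR.
(272/521) = -1 → non-residue.
Total quadratic residues among the 7: 3.

3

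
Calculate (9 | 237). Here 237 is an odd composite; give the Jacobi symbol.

0

Reciprocity: 9 ≡ 1 and 237 ≡ 1 (mod 4), so (9/237) = +(237/9).
Reduce top mod 9: now compute (3/9).
Reciprocity: 3 ≡ 3 and 9 ≡ 1 (mod 4), so (3/9) = +(9/3).
Reduce top mod 3: now compute (0/3).
Top reduces to 0: gcd > 1, so the symbol is 0.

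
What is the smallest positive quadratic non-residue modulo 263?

(2/263) = +1, so 2 is a residue.
(3/263) = +1, so 3 is a residue.
(4/263) = +1, so 4 is a residue.
(5/263) = −1, so 5 is the smallest positive non-residue mod 263.

5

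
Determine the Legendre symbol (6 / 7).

Pull out 2: since 7 ≡ 7 (mod 8), (2/7) = +1.
Reciprocity: 3 ≡ 3 and 7 ≡ 3 (mod 4), so (3/7) = −(7/3).
Reduce top mod 3: now compute (1/3).
Reached (1/3) = 1. Collecting the sign flips along the way, the symbol is -1.

-1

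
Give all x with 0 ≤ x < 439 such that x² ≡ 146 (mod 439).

Since 439 ≡ 3 (mod 4), a square root of 146 is 146^((439+1)/4) = 146^110 mod 439.
Repeated squaring: 146^2≡244, 146^4≡271, 146^8≡128, 146^16≡141, 146^32≡126, 146^64≡72 (mod 439).
146^110 = 146^(64+32+8+4+2) ≡ 32 (mod 439).
Check: 32² = 1024 ≡ 146 (mod 439). The two roots are 32 and 407.

32, 407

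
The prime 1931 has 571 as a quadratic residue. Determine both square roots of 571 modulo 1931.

141, 1790

Since 1931 ≡ 3 (mod 4), a square root of 571 is 571^((1931+1)/4) = 571^483 mod 1931.
Repeated squaring: 571^2≡1633, 571^4≡1909, 571^8≡484, 571^16≡605, 571^32≡1066, 571^64≡928, 571^128≡1889, 571^256≡1764 (mod 1931).
571^483 = 571^(256+128+64+32+2+1) ≡ 1790 (mod 1931).
Check: 1790² = 3204100 ≡ 571 (mod 1931). The two roots are 141 and 1790.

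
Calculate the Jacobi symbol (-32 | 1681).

First reduce: -32 ≡ 1649 (mod 1681).
Reciprocity: 1649 ≡ 1 and 1681 ≡ 1 (mod 4), so (1649/1681) = +(1681/1649).
Reduce top mod 1649: now compute (32/1649).
Pull out 2^5: since 1649 ≡ 1 (mod 8), (2/1649) = +1, so (2/1649)^5 = +1.
Reached (1/1649) = 1. Collecting the sign flips along the way, the symbol is +1.

1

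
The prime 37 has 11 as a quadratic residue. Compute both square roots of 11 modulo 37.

37 ≡ 1 (mod 4), so we find a root by search.
Trying successive values, 14² = 196 ≡ 11 (mod 37). The other root is 37 − 14 = 23.

14, 23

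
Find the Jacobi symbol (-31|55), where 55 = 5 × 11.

-1

First reduce: -31 ≡ 24 (mod 55).
Pull out 2^3: since 55 ≡ 7 (mod 8), (2/55) = +1, so (2/55)^3 = +1.
Reciprocity: 3 ≡ 3 and 55 ≡ 3 (mod 4), so (3/55) = −(55/3).
Reduce top mod 3: now compute (1/3).
Reached (1/3) = 1. Collecting the sign flips along the way, the symbol is -1.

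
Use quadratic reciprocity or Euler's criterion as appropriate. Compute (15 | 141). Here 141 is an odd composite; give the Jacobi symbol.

0

Reciprocity: 15 ≡ 3 and 141 ≡ 1 (mod 4), so (15/141) = +(141/15).
Reduce top mod 15: now compute (6/15).
Pull out 2: since 15 ≡ 7 (mod 8), (2/15) = +1.
Reciprocity: 3 ≡ 3 and 15 ≡ 3 (mod 4), so (3/15) = −(15/3).
Reduce top mod 3: now compute (0/3).
Top reduces to 0: gcd > 1, so the symbol is 0.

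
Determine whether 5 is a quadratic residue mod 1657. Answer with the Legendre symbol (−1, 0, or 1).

Reciprocity: 5 ≡ 1 and 1657 ≡ 1 (mod 4), so (5/1657) = +(1657/5).
Reduce top mod 5: now compute (2/5).
Pull out 2: since 5 ≡ 5 (mod 8), (2/5) = -1.
Reached (1/5) = 1. Collecting the sign flips along the way, the symbol is -1.

-1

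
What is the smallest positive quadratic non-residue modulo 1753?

5

(2/1753) = +1, so 2 is a residue.
(3/1753) = +1, so 3 is a residue.
(4/1753) = +1, so 4 is a residue.
(5/1753) = −1, so 5 is the smallest positive non-residue mod 1753.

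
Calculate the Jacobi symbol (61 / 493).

Reciprocity: 61 ≡ 1 and 493 ≡ 1 (mod 4), so (61/493) = +(493/61).
Reduce top mod 61: now compute (5/61).
Reciprocity: 5 ≡ 1 and 61 ≡ 1 (mod 4), so (5/61) = +(61/5).
Reduce top mod 5: now compute (1/5).
Reached (1/5) = 1. Collecting the sign flips along the way, the symbol is +1.

1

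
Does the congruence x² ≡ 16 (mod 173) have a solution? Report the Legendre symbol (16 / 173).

Pull out 2^4: since 173 ≡ 5 (mod 8), (2/173) = -1, so (2/173)^4 = +1.
Reached (1/173) = 1. Collecting the sign flips along the way, the symbol is +1.

1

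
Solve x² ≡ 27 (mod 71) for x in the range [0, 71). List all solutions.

13, 58

Since 71 ≡ 3 (mod 4), a square root of 27 is 27^((71+1)/4) = 27^18 mod 71.
Repeated squaring: 27^2≡19, 27^4≡6, 27^8≡36, 27^16≡18 (mod 71).
27^18 = 27^(16+2) ≡ 58 (mod 71).
Check: 58² = 3364 ≡ 27 (mod 71). The two roots are 13 and 58.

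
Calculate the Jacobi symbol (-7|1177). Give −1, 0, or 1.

1

First reduce: -7 ≡ 1170 (mod 1177).
Pull out 2: since 1177 ≡ 1 (mod 8), (2/1177) = +1.
Reciprocity: 585 ≡ 1 and 1177 ≡ 1 (mod 4), so (585/1177) = +(1177/585).
Reduce top mod 585: now compute (7/585).
Reciprocity: 7 ≡ 3 and 585 ≡ 1 (mod 4), so (7/585) = +(585/7).
Reduce top mod 7: now compute (4/7).
Pull out 2^2: since 7 ≡ 7 (mod 8), (2/7) = +1, so (2/7)^2 = +1.
Reached (1/7) = 1. Collecting the sign flips along the way, the symbol is +1.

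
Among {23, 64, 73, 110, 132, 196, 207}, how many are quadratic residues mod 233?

6

(23/233) = +1 → QR.
(64/233) = +1 → QR.
(73/233) = -1 → non-residue.
(110/233) = +1 → QR.
(132/233) = +1 → QR.
(196/233) = +1 → QR.
(207/233) = +1 → QR.
Total quadratic residues among the 7: 6.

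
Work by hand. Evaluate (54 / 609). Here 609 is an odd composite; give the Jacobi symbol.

0

Pull out 2: since 609 ≡ 1 (mod 8), (2/609) = +1.
Reciprocity: 27 ≡ 3 and 609 ≡ 1 (mod 4), so (27/609) = +(609/27).
Reduce top mod 27: now compute (15/27).
Reciprocity: 15 ≡ 3 and 27 ≡ 3 (mod 4), so (15/27) = −(27/15).
Reduce top mod 15: now compute (12/15).
Pull out 2^2: since 15 ≡ 7 (mod 8), (2/15) = +1, so (2/15)^2 = +1.
Reciprocity: 3 ≡ 3 and 15 ≡ 3 (mod 4), so (3/15) = −(15/3).
Reduce top mod 3: now compute (0/3).
Top reduces to 0: gcd > 1, so the symbol is 0.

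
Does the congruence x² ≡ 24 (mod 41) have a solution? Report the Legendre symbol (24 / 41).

-1

Pull out 2^3: since 41 ≡ 1 (mod 8), (2/41) = +1, so (2/41)^3 = +1.
Reciprocity: 3 ≡ 3 and 41 ≡ 1 (mod 4), so (3/41) = +(41/3).
Reduce top mod 3: now compute (2/3).
Pull out 2: since 3 ≡ 3 (mod 8), (2/3) = -1.
Reached (1/3) = 1. Collecting the sign flips along the way, the symbol is -1.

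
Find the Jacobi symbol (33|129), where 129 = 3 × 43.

0

Reciprocity: 33 ≡ 1 and 129 ≡ 1 (mod 4), so (33/129) = +(129/33).
Reduce top mod 33: now compute (30/33).
Pull out 2: since 33 ≡ 1 (mod 8), (2/33) = +1.
Reciprocity: 15 ≡ 3 and 33 ≡ 1 (mod 4), so (15/33) = +(33/15).
Reduce top mod 15: now compute (3/15).
Reciprocity: 3 ≡ 3 and 15 ≡ 3 (mod 4), so (3/15) = −(15/3).
Reduce top mod 3: now compute (0/3).
Top reduces to 0: gcd > 1, so the symbol is 0.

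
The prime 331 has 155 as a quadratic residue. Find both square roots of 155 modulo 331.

Since 331 ≡ 3 (mod 4), a square root of 155 is 155^((331+1)/4) = 155^83 mod 331.
Repeated squaring: 155^2≡193, 155^4≡177, 155^8≡215, 155^16≡216, 155^32≡316, 155^64≡225 (mod 331).
155^83 = 155^(64+16+2+1) ≡ 157 (mod 331).
Check: 157² = 24649 ≡ 155 (mod 331). The two roots are 157 and 174.

157, 174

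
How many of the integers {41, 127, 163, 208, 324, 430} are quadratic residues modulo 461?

3

(41/461) = +1 → QR.
(127/461) = -1 → non-residue.
(163/461) = +1 → QR.
(208/461) = -1 → non-residue.
(324/461) = +1 → QR.
(430/461) = -1 → non-residue.
Total quadratic residues among the 6: 3.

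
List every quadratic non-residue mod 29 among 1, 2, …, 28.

2 3 8 10 11 12 14 15 17 18 19 21 26 27

Square k = 1,…,14 (k and 29−k give the same square):
1²=1, 2²=4, 3²=9, 4²=16, 5²=25, 6²≡7, 7²≡20, 8²≡6, 9²≡23, 10²≡13, 11²≡5, 12²≡28, 13²≡24, 14²≡22 (mod 29).
The residues are {1, 4, 5, 6, 7, 9, 13, 16, 20, 22, 23, 24, 25, 28}; the non-residues are the remaining 14 nonzero classes.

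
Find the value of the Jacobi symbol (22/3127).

Pull out 2: since 3127 ≡ 7 (mod 8), (2/3127) = +1.
Reciprocity: 11 ≡ 3 and 3127 ≡ 3 (mod 4), so (11/3127) = −(3127/11).
Reduce top mod 11: now compute (3/11).
Reciprocity: 3 ≡ 3 and 11 ≡ 3 (mod 4), so (3/11) = −(11/3).
Reduce top mod 3: now compute (2/3).
Pull out 2: since 3 ≡ 3 (mod 8), (2/3) = -1.
Reached (1/3) = 1. Collecting the sign flips along the way, the symbol is -1.

-1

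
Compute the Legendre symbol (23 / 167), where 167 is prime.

Reciprocity: 23 ≡ 3 and 167 ≡ 3 (mod 4), so (23/167) = −(167/23).
Reduce top mod 23: now compute (6/23).
Pull out 2: since 23 ≡ 7 (mod 8), (2/23) = +1.
Reciprocity: 3 ≡ 3 and 23 ≡ 3 (mod 4), so (3/23) = −(23/3).
Reduce top mod 3: now compute (2/3).
Pull out 2: since 3 ≡ 3 (mod 8), (2/3) = -1.
Reached (1/3) = 1. Collecting the sign flips along the way, the symbol is -1.

-1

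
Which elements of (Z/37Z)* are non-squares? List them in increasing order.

2,5,6,8,13,14,15,17,18,19,20,22,23,24,29,31,32,35

Square k = 1,…,18 (k and 37−k give the same square):
1²=1, 2²=4, 3²=9, 4²=16, 5²=25, 6²=36, 7²≡12, 8²≡27, 9²≡7, 10²≡26, 11²≡10, 12²≡33, 13²≡21, 14²≡11, 15²≡3, 16²≡34, 17²≡30, 18²≡28 (mod 37).
The residues are {1, 3, 4, 7, 9, 10, 11, 12, 16, 21, 25, 26, 27, 28, 30, 33, 34, 36}; the non-residues are the remaining 18 nonzero classes.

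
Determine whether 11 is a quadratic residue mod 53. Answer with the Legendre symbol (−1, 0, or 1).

1

Euler's criterion: (11/53) ≡ 11^26 (mod 53).
11^2 ≡ 15 (mod 53)
11^4 ≡ 13 (mod 53)
11^8 ≡ 10 (mod 53)
11^16 ≡ 47 (mod 53)
11^26 = 11^(16+8+2) ≡ 1 (mod 53).
Result is 1, so (11/53) = 1.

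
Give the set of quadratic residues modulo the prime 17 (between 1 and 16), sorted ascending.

Square k = 1,…,8 (k and 17−k give the same square):
1²=1, 2²=4, 3²=9, 4²=16, 5²≡8, 6²≡2, 7²≡15, 8²≡13 (mod 17).
So the quadratic residues mod 17 are {1, 2, 4, 8, 9, 13, 15, 16}.

1, 2, 4, 8, 9, 13, 15, 16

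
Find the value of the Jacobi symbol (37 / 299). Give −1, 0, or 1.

1

Reciprocity: 37 ≡ 1 and 299 ≡ 3 (mod 4), so (37/299) = +(299/37).
Reduce top mod 37: now compute (3/37).
Reciprocity: 3 ≡ 3 and 37 ≡ 1 (mod 4), so (3/37) = +(37/3).
Reduce top mod 3: now compute (1/3).
Reached (1/3) = 1. Collecting the sign flips along the way, the symbol is +1.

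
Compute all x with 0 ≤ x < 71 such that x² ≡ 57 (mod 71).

25, 46

Since 71 ≡ 3 (mod 4), a square root of 57 is 57^((71+1)/4) = 57^18 mod 71.
Repeated squaring: 57^2≡54, 57^4≡5, 57^8≡25, 57^16≡57 (mod 71).
57^18 = 57^(16+2) ≡ 25 (mod 71).
Check: 25² = 625 ≡ 57 (mod 71). The two roots are 25 and 46.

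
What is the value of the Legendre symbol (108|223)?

Euler's criterion: (108/223) ≡ 108^111 (mod 223).
108^2 ≡ 68 (mod 223)
108^4 ≡ 164 (mod 223)
108^8 ≡ 136 (mod 223)
108^16 ≡ 210 (mod 223)
108^32 ≡ 169 (mod 223)
108^64 ≡ 17 (mod 223)
108^111 = 108^(64+32+8+4+2+1) ≡ 222 (mod 223).
Result is 222 ≡ −1, so (108/223) = −1.

-1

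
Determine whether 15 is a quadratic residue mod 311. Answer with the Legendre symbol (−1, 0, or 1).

1

Reciprocity: 15 ≡ 3 and 311 ≡ 3 (mod 4), so (15/311) = −(311/15).
Reduce top mod 15: now compute (11/15).
Reciprocity: 11 ≡ 3 and 15 ≡ 3 (mod 4), so (11/15) = −(15/11).
Reduce top mod 11: now compute (4/11).
Pull out 2^2: since 11 ≡ 3 (mod 8), (2/11) = -1, so (2/11)^2 = +1.
Reached (1/11) = 1. Collecting the sign flips along the way, the symbol is +1.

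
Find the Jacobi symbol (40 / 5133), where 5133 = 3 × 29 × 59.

1

Pull out 2^3: since 5133 ≡ 5 (mod 8), (2/5133) = -1, so (2/5133)^3 = -1.
Reciprocity: 5 ≡ 1 and 5133 ≡ 1 (mod 4), so (5/5133) = +(5133/5).
Reduce top mod 5: now compute (3/5).
Reciprocity: 3 ≡ 3 and 5 ≡ 1 (mod 4), so (3/5) = +(5/3).
Reduce top mod 3: now compute (2/3).
Pull out 2: since 3 ≡ 3 (mod 8), (2/3) = -1.
Reached (1/3) = 1. Collecting the sign flips along the way, the symbol is +1.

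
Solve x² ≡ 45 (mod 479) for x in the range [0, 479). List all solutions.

Since 479 ≡ 3 (mod 4), a square root of 45 is 45^((479+1)/4) = 45^120 mod 479.
Repeated squaring: 45^2≡109, 45^4≡385, 45^8≡214, 45^16≡291, 45^32≡377, 45^64≡345 (mod 479).
45^120 = 45^(64+32+16+8) ≡ 66 (mod 479).
Check: 66² = 4356 ≡ 45 (mod 479). The two roots are 66 and 413.

66, 413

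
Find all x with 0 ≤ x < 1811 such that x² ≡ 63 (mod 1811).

550, 1261

Since 1811 ≡ 3 (mod 4), a square root of 63 is 63^((1811+1)/4) = 63^453 mod 1811.
Repeated squaring: 63^2≡347, 63^4≡883, 63^8≡959, 63^16≡1504, 63^32≡77, 63^64≡496, 63^128≡1531, 63^256≡527 (mod 1811).
63^453 = 63^(256+128+64+4+1) ≡ 1261 (mod 1811).
Check: 1261² = 1590121 ≡ 63 (mod 1811). The two roots are 550 and 1261.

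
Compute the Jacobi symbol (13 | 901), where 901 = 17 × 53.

1

Reciprocity: 13 ≡ 1 and 901 ≡ 1 (mod 4), so (13/901) = +(901/13).
Reduce top mod 13: now compute (4/13).
Pull out 2^2: since 13 ≡ 5 (mod 8), (2/13) = -1, so (2/13)^2 = +1.
Reached (1/13) = 1. Collecting the sign flips along the way, the symbol is +1.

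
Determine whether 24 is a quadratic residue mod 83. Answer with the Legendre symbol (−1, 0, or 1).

Pull out 2^3: since 83 ≡ 3 (mod 8), (2/83) = -1, so (2/83)^3 = -1.
Reciprocity: 3 ≡ 3 and 83 ≡ 3 (mod 4), so (3/83) = −(83/3).
Reduce top mod 3: now compute (2/3).
Pull out 2: since 3 ≡ 3 (mod 8), (2/3) = -1.
Reached (1/3) = 1. Collecting the sign flips along the way, the symbol is -1.

-1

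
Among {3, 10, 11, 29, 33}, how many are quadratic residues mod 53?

3

(3/53) = -1 → non-residue.
(10/53) = +1 → QR.
(11/53) = +1 → QR.
(29/53) = +1 → QR.
(33/53) = -1 → non-residue.
Total quadratic residues among the 5: 3.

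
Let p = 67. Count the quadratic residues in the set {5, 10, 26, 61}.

2

(5/67) = -1 → non-residue.
(10/67) = +1 → QR.
(26/67) = +1 → QR.
(61/67) = -1 → non-residue.
Total quadratic residues among the 4: 2.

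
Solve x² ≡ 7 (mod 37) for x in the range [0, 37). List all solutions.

9, 28

37 ≡ 1 (mod 4), so we find a root by search.
Trying successive values, 9² = 81 ≡ 7 (mod 37). The other root is 37 − 9 = 28.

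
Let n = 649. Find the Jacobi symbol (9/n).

Reciprocity: 9 ≡ 1 and 649 ≡ 1 (mod 4), so (9/649) = +(649/9).
Reduce top mod 9: now compute (1/9).
Reached (1/9) = 1. Collecting the sign flips along the way, the symbol is +1.

1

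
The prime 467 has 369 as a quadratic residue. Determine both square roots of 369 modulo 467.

52, 415

Since 467 ≡ 3 (mod 4), a square root of 369 is 369^((467+1)/4) = 369^117 mod 467.
Repeated squaring: 369^2≡264, 369^4≡113, 369^8≡160, 369^16≡382, 369^32≡220, 369^64≡299 (mod 467).
369^117 = 369^(64+32+16+4+1) ≡ 52 (mod 467).
Check: 52² = 2704 ≡ 369 (mod 467). The two roots are 52 and 415.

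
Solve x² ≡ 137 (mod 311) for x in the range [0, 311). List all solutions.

Since 311 ≡ 3 (mod 4), a square root of 137 is 137^((311+1)/4) = 137^78 mod 311.
Repeated squaring: 137^2≡109, 137^4≡63, 137^8≡237, 137^16≡189, 137^32≡267, 137^64≡70 (mod 311).
137^78 = 137^(64+8+4+2) ≡ 187 (mod 311).
Check: 187² = 34969 ≡ 137 (mod 311). The two roots are 124 and 187.

124, 187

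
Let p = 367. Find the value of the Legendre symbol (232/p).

-1

Pull out 2^3: since 367 ≡ 7 (mod 8), (2/367) = +1, so (2/367)^3 = +1.
Reciprocity: 29 ≡ 1 and 367 ≡ 3 (mod 4), so (29/367) = +(367/29).
Reduce top mod 29: now compute (19/29).
Reciprocity: 19 ≡ 3 and 29 ≡ 1 (mod 4), so (19/29) = +(29/19).
Reduce top mod 19: now compute (10/19).
Pull out 2: since 19 ≡ 3 (mod 8), (2/19) = -1.
Reciprocity: 5 ≡ 1 and 19 ≡ 3 (mod 4), so (5/19) = +(19/5).
Reduce top mod 5: now compute (4/5).
Pull out 2^2: since 5 ≡ 5 (mod 8), (2/5) = -1, so (2/5)^2 = +1.
Reached (1/5) = 1. Collecting the sign flips along the way, the symbol is -1.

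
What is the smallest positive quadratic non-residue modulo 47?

5

(2/47) = +1, so 2 is a residue.
(3/47) = +1, so 3 is a residue.
(4/47) = +1, so 4 is a residue.
(5/47) = −1, so 5 is the smallest positive non-residue mod 47.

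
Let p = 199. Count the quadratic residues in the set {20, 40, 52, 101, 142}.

(20/199) = +1 → QR.
(40/199) = +1 → QR.
(52/199) = +1 → QR.
(101/199) = -1 → non-residue.
(142/199) = -1 → non-residue.
Total quadratic residues among the 5: 3.

3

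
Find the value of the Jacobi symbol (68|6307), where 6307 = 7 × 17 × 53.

0

Pull out 2^2: since 6307 ≡ 3 (mod 8), (2/6307) = -1, so (2/6307)^2 = +1.
Reciprocity: 17 ≡ 1 and 6307 ≡ 3 (mod 4), so (17/6307) = +(6307/17).
Reduce top mod 17: now compute (0/17).
Top reduces to 0: gcd > 1, so the symbol is 0.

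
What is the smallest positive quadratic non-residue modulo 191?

(2/191) = +1, so 2 is a residue.
(3/191) = +1, so 3 is a residue.
(4/191) = +1, so 4 is a residue.
(5/191) = +1, so 5 is a residue.
(6/191) = +1, so 6 is a residue.
(7/191) = −1, so 7 is the smallest positive non-residue mod 191.

7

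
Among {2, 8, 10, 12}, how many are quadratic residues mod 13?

2

(2/13) = -1 → non-residue.
(8/13) = -1 → non-residue.
(10/13) = +1 → QR.
(12/13) = +1 → QR.
Total quadratic residues among the 4: 2.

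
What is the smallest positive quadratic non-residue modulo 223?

(2/223) = +1, so 2 is a residue.
(3/223) = −1, so 3 is the smallest positive non-residue mod 223.

3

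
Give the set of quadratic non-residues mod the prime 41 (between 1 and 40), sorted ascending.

Square k = 1,…,20 (k and 41−k give the same square):
1²=1, 2²=4, 3²=9, 4²=16, 5²=25, 6²=36, 7²≡8, 8²≡23, 9²≡40, 10²≡18, 11²≡39, 12²≡21, 13²≡5, 14²≡32, 15²≡20, 16²≡10, 17²≡2, 18²≡37, 19²≡33, 20²≡31 (mod 41).
The residues are {1, 2, 4, 5, 8, 9, 10, 16, 18, 20, 21, 23, 25, 31, 32, 33, 36, 37, 39, 40}; the non-residues are the remaining 20 nonzero classes.

3, 6, 7, 11, 12, 13, 14, 15, 17, 19, 22, 24, 26, 27, 28, 29, 30, 34, 35, 38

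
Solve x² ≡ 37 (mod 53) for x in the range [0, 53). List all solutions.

53 ≡ 1 (mod 4), so we find a root by search.
Trying successive values, 14² = 196 ≡ 37 (mod 53). The other root is 53 − 14 = 39.

14, 39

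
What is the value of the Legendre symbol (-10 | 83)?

Euler's criterion: (-10/83) ≡ 73^41 (mod 83).
73^2 ≡ 17 (mod 83)
73^4 ≡ 40 (mod 83)
73^8 ≡ 23 (mod 83)
73^16 ≡ 31 (mod 83)
73^32 ≡ 48 (mod 83)
73^41 = 73^(32+8+1) ≡ 82 (mod 83).
Result is 82 ≡ −1, so (-10/83) = −1.

-1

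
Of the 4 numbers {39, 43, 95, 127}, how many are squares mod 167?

(39/167) = -1 → non-residue.
(43/167) = -1 → non-residue.
(95/167) = -1 → non-residue.
(127/167) = +1 → QR.
Total quadratic residues among the 4: 1.

1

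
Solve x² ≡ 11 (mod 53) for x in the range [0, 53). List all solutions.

8, 45

53 ≡ 1 (mod 4), so we find a root by search.
Trying successive values, 8² = 64 ≡ 11 (mod 53). The other root is 53 − 8 = 45.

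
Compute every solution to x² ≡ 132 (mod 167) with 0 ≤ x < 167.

74, 93

Since 167 ≡ 3 (mod 4), a square root of 132 is 132^((167+1)/4) = 132^42 mod 167.
Repeated squaring: 132^2≡56, 132^4≡130, 132^8≡33, 132^16≡87, 132^32≡54 (mod 167).
132^42 = 132^(32+8+2) ≡ 93 (mod 167).
Check: 93² = 8649 ≡ 132 (mod 167). The two roots are 74 and 93.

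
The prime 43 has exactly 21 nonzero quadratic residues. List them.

1, 4, 6, 9, 10, 11, 13, 14, 15, 16, 17, 21, 23, 24, 25, 31, 35, 36, 38, 40, 41

Square k = 1,…,21 (k and 43−k give the same square):
1²=1, 2²=4, 3²=9, 4²=16, 5²=25, 6²=36, 7²≡6, 8²≡21, 9²≡38, 10²≡14, 11²≡35, 12²≡15, 13²≡40, 14²≡24, 15²≡10, 16²≡41, 17²≡31, 18²≡23, 19²≡17, 20²≡13, 21²≡11 (mod 43).
So the quadratic residues mod 43 are {1, 4, 6, 9, 10, 11, 13, 14, 15, 16, 17, 21, 23, 24, 25, 31, 35, 36, 38, 40, 41}.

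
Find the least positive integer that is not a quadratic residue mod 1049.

(2/1049) = +1, so 2 is a residue.
(3/1049) = −1, so 3 is the smallest positive non-residue mod 1049.

3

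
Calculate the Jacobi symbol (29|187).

Reciprocity: 29 ≡ 1 and 187 ≡ 3 (mod 4), so (29/187) = +(187/29).
Reduce top mod 29: now compute (13/29).
Reciprocity: 13 ≡ 1 and 29 ≡ 1 (mod 4), so (13/29) = +(29/13).
Reduce top mod 13: now compute (3/13).
Reciprocity: 3 ≡ 3 and 13 ≡ 1 (mod 4), so (3/13) = +(13/3).
Reduce top mod 3: now compute (1/3).
Reached (1/3) = 1. Collecting the sign flips along the way, the symbol is +1.

1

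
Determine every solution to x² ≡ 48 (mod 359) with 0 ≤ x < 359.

66, 293

Since 359 ≡ 3 (mod 4), a square root of 48 is 48^((359+1)/4) = 48^90 mod 359.
Repeated squaring: 48^2≡150, 48^4≡242, 48^8≡47, 48^16≡55, 48^32≡153, 48^64≡74 (mod 359).
48^90 = 48^(64+16+8+2) ≡ 66 (mod 359).
Check: 66² = 4356 ≡ 48 (mod 359). The two roots are 66 and 293.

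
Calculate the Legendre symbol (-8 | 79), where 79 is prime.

First reduce: -8 ≡ 71 (mod 79).
Reciprocity: 71 ≡ 3 and 79 ≡ 3 (mod 4), so (71/79) = −(79/71).
Reduce top mod 71: now compute (8/71).
Pull out 2^3: since 71 ≡ 7 (mod 8), (2/71) = +1, so (2/71)^3 = +1.
Reached (1/71) = 1. Collecting the sign flips along the way, the symbol is -1.

-1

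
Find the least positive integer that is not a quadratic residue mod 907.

(2/907) = −1, so 2 is the smallest positive non-residue mod 907.

2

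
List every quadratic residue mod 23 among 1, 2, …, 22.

1,2,3,4,6,8,9,12,13,16,18

Square k = 1,…,11 (k and 23−k give the same square):
1²=1, 2²=4, 3²=9, 4²=16, 5²≡2, 6²≡13, 7²≡3, 8²≡18, 9²≡12, 10²≡8, 11²≡6 (mod 23).
So the quadratic residues mod 23 are {1, 2, 3, 4, 6, 8, 9, 12, 13, 16, 18}.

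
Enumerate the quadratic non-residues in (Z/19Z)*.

Square k = 1,…,9 (k and 19−k give the same square):
1²=1, 2²=4, 3²=9, 4²=16, 5²≡6, 6²≡17, 7²≡11, 8²≡7, 9²≡5 (mod 19).
The residues are {1, 4, 5, 6, 7, 9, 11, 16, 17}; the non-residues are the remaining 9 nonzero classes.

2, 3, 8, 10, 12, 13, 14, 15, 18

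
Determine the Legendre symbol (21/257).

Euler's criterion: (21/257) ≡ 21^128 (mod 257).
21^2 ≡ 184 (mod 257)
21^4 ≡ 189 (mod 257)
21^8 ≡ 255 (mod 257)
21^16 ≡ 4 (mod 257)
21^32 ≡ 16 (mod 257)
21^64 ≡ 256 (mod 257)
21^128 ≡ 1 (mod 257)
21^128 = 21^(128) ≡ 1 (mod 257).
Result is 1, so (21/257) = 1.

1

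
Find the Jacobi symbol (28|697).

1

Pull out 2^2: since 697 ≡ 1 (mod 8), (2/697) = +1, so (2/697)^2 = +1.
Reciprocity: 7 ≡ 3 and 697 ≡ 1 (mod 4), so (7/697) = +(697/7).
Reduce top mod 7: now compute (4/7).
Pull out 2^2: since 7 ≡ 7 (mod 8), (2/7) = +1, so (2/7)^2 = +1.
Reached (1/7) = 1. Collecting the sign flips along the way, the symbol is +1.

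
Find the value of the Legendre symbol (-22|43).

1

Euler's criterion: (-22/43) ≡ 21^21 (mod 43).
21^2 ≡ 11 (mod 43)
21^4 ≡ 35 (mod 43)
21^8 ≡ 21 (mod 43)
21^16 ≡ 11 (mod 43)
21^21 = 21^(16+4+1) ≡ 1 (mod 43).
Result is 1, so (-22/43) = 1.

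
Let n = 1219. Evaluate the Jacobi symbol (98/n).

Pull out 2: since 1219 ≡ 3 (mod 8), (2/1219) = -1.
Reciprocity: 49 ≡ 1 and 1219 ≡ 3 (mod 4), so (49/1219) = +(1219/49).
Reduce top mod 49: now compute (43/49).
Reciprocity: 43 ≡ 3 and 49 ≡ 1 (mod 4), so (43/49) = +(49/43).
Reduce top mod 43: now compute (6/43).
Pull out 2: since 43 ≡ 3 (mod 8), (2/43) = -1.
Reciprocity: 3 ≡ 3 and 43 ≡ 3 (mod 4), so (3/43) = −(43/3).
Reduce top mod 3: now compute (1/3).
Reached (1/3) = 1. Collecting the sign flips along the way, the symbol is -1.

-1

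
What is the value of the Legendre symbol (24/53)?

Euler's criterion: (24/53) ≡ 24^26 (mod 53).
24^2 ≡ 46 (mod 53)
24^4 ≡ 49 (mod 53)
24^8 ≡ 16 (mod 53)
24^16 ≡ 44 (mod 53)
24^26 = 24^(16+8+2) ≡ 1 (mod 53).
Result is 1, so (24/53) = 1.

1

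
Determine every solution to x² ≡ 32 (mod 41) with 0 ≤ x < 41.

41 ≡ 1 (mod 4), so we find a root by search.
Trying successive values, 14² = 196 ≡ 32 (mod 41). The other root is 41 − 14 = 27.

14, 27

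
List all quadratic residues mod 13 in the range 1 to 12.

Square k = 1,…,6 (k and 13−k give the same square):
1²=1, 2²=4, 3²=9, 4²≡3, 5²≡12, 6²≡10 (mod 13).
So the quadratic residues mod 13 are {1, 3, 4, 9, 10, 12}.

1, 3, 4, 9, 10, 12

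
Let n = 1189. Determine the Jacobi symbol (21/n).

-1

Reciprocity: 21 ≡ 1 and 1189 ≡ 1 (mod 4), so (21/1189) = +(1189/21).
Reduce top mod 21: now compute (13/21).
Reciprocity: 13 ≡ 1 and 21 ≡ 1 (mod 4), so (13/21) = +(21/13).
Reduce top mod 13: now compute (8/13).
Pull out 2^3: since 13 ≡ 5 (mod 8), (2/13) = -1, so (2/13)^3 = -1.
Reached (1/13) = 1. Collecting the sign flips along the way, the symbol is -1.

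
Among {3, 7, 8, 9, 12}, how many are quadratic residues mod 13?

3

(3/13) = +1 → QR.
(7/13) = -1 → non-residue.
(8/13) = -1 → non-residue.
(9/13) = +1 → QR.
(12/13) = +1 → QR.
Total quadratic residues among the 5: 3.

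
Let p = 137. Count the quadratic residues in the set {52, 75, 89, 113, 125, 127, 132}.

0

(52/137) = -1 → non-residue.
(75/137) = -1 → non-residue.
(89/137) = -1 → non-residue.
(113/137) = -1 → non-residue.
(125/137) = -1 → non-residue.
(127/137) = -1 → non-residue.
(132/137) = -1 → non-residue.
Total quadratic residues among the 7: 0.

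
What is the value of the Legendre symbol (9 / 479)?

Reciprocity: 9 ≡ 1 and 479 ≡ 3 (mod 4), so (9/479) = +(479/9).
Reduce top mod 9: now compute (2/9).
Pull out 2: since 9 ≡ 1 (mod 8), (2/9) = +1.
Reached (1/9) = 1. Collecting the sign flips along the way, the symbol is +1.

1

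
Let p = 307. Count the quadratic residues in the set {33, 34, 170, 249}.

1

(33/307) = -1 → non-residue.
(34/307) = -1 → non-residue.
(170/307) = +1 → QR.
(249/307) = -1 → non-residue.
Total quadratic residues among the 4: 1.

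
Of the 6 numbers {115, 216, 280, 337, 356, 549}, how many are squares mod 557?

4

(115/557) = +1 → QR.
(216/557) = +1 → QR.
(280/557) = +1 → QR.
(337/557) = +1 → QR.
(356/557) = -1 → non-residue.
(549/557) = -1 → non-residue.
Total quadratic residues among the 6: 4.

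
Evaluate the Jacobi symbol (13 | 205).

Reciprocity: 13 ≡ 1 and 205 ≡ 1 (mod 4), so (13/205) = +(205/13).
Reduce top mod 13: now compute (10/13).
Pull out 2: since 13 ≡ 5 (mod 8), (2/13) = -1.
Reciprocity: 5 ≡ 1 and 13 ≡ 1 (mod 4), so (5/13) = +(13/5).
Reduce top mod 5: now compute (3/5).
Reciprocity: 3 ≡ 3 and 5 ≡ 1 (mod 4), so (3/5) = +(5/3).
Reduce top mod 3: now compute (2/3).
Pull out 2: since 3 ≡ 3 (mod 8), (2/3) = -1.
Reached (1/3) = 1. Collecting the sign flips along the way, the symbol is +1.

1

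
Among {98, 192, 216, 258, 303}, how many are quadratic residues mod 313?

(98/313) = +1 → QR.
(192/313) = +1 → QR.
(216/313) = +1 → QR.
(258/313) = -1 → non-residue.
(303/313) = -1 → non-residue.
Total quadratic residues among the 5: 3.

3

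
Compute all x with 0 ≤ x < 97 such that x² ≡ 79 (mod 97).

46, 51

97 ≡ 1 (mod 4), so we find a root by search.
Trying successive values, 46² = 2116 ≡ 79 (mod 97). The other root is 97 − 46 = 51.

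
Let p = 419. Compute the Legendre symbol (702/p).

Euler's criterion: (702/419) ≡ 283^209 (mod 419).
283^2 ≡ 60 (mod 419)
283^4 ≡ 248 (mod 419)
283^8 ≡ 330 (mod 419)
283^16 ≡ 379 (mod 419)
283^32 ≡ 343 (mod 419)
283^64 ≡ 329 (mod 419)
283^128 ≡ 139 (mod 419)
283^209 = 283^(128+64+16+1) ≡ 418 (mod 419).
Result is 418 ≡ −1, so (702/419) = −1.

-1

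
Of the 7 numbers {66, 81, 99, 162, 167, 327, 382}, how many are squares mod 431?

5

(66/431) = +1 → QR.
(81/431) = +1 → QR.
(99/431) = +1 → QR.
(162/431) = +1 → QR.
(167/431) = -1 → non-residue.
(327/431) = +1 → QR.
(382/431) = -1 → non-residue.
Total quadratic residues among the 7: 5.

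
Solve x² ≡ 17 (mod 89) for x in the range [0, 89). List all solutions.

89 ≡ 1 (mod 4), so we find a root by search.
Trying successive values, 27² = 729 ≡ 17 (mod 89). The other root is 89 − 27 = 62.

27, 62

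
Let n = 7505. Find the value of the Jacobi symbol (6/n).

-1

Pull out 2: since 7505 ≡ 1 (mod 8), (2/7505) = +1.
Reciprocity: 3 ≡ 3 and 7505 ≡ 1 (mod 4), so (3/7505) = +(7505/3).
Reduce top mod 3: now compute (2/3).
Pull out 2: since 3 ≡ 3 (mod 8), (2/3) = -1.
Reached (1/3) = 1. Collecting the sign flips along the way, the symbol is -1.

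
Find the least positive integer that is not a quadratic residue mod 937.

(2/937) = +1, so 2 is a residue.
(3/937) = +1, so 3 is a residue.
(4/937) = +1, so 4 is a residue.
(5/937) = −1, so 5 is the smallest positive non-residue mod 937.

5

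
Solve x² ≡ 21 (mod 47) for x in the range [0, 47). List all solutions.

Since 47 ≡ 3 (mod 4), a square root of 21 is 21^((47+1)/4) = 21^12 mod 47.
Repeated squaring: 21^2≡18, 21^4≡42, 21^8≡25 (mod 47).
21^12 = 21^(8+4) ≡ 16 (mod 47).
Check: 16² = 256 ≡ 21 (mod 47). The two roots are 16 and 31.

16, 31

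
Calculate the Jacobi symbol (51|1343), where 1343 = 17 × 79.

0

Reciprocity: 51 ≡ 3 and 1343 ≡ 3 (mod 4), so (51/1343) = −(1343/51).
Reduce top mod 51: now compute (17/51).
Reciprocity: 17 ≡ 1 and 51 ≡ 3 (mod 4), so (17/51) = +(51/17).
Reduce top mod 17: now compute (0/17).
Top reduces to 0: gcd > 1, so the symbol is 0.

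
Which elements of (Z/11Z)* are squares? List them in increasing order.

1 3 4 5 9

Square k = 1,…,5 (k and 11−k give the same square):
1²=1, 2²=4, 3²=9, 4²≡5, 5²≡3 (mod 11).
So the quadratic residues mod 11 are {1, 3, 4, 5, 9}.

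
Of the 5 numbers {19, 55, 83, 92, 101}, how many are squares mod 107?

(19/107) = +1 → QR.
(55/107) = -1 → non-residue.
(83/107) = +1 → QR.
(92/107) = +1 → QR.
(101/107) = +1 → QR.
Total quadratic residues among the 5: 4.

4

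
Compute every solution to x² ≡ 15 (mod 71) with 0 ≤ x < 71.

Since 71 ≡ 3 (mod 4), a square root of 15 is 15^((71+1)/4) = 15^18 mod 71.
Repeated squaring: 15^2≡12, 15^4≡2, 15^8≡4, 15^16≡16 (mod 71).
15^18 = 15^(16+2) ≡ 50 (mod 71).
Check: 50² = 2500 ≡ 15 (mod 71). The two roots are 21 and 50.

21, 50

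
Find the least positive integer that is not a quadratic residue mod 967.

3

(2/967) = +1, so 2 is a residue.
(3/967) = −1, so 3 is the smallest positive non-residue mod 967.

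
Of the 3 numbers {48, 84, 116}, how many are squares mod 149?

(48/149) = -1 → non-residue.
(84/149) = -1 → non-residue.
(116/149) = +1 → QR.
Total quadratic residues among the 3: 1.

1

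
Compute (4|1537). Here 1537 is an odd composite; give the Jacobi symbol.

1

Pull out 2^2: since 1537 ≡ 1 (mod 8), (2/1537) = +1, so (2/1537)^2 = +1.
Reached (1/1537) = 1. Collecting the sign flips along the way, the symbol is +1.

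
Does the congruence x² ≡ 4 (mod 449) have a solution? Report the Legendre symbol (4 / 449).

1

Pull out 2^2: since 449 ≡ 1 (mod 8), (2/449) = +1, so (2/449)^2 = +1.
Reached (1/449) = 1. Collecting the sign flips along the way, the symbol is +1.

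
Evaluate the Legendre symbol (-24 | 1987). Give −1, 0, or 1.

First reduce: -24 ≡ 1963 (mod 1987).
Reciprocity: 1963 ≡ 3 and 1987 ≡ 3 (mod 4), so (1963/1987) = −(1987/1963).
Reduce top mod 1963: now compute (24/1963).
Pull out 2^3: since 1963 ≡ 3 (mod 8), (2/1963) = -1, so (2/1963)^3 = -1.
Reciprocity: 3 ≡ 3 and 1963 ≡ 3 (mod 4), so (3/1963) = −(1963/3).
Reduce top mod 3: now compute (1/3).
Reached (1/3) = 1. Collecting the sign flips along the way, the symbol is -1.

-1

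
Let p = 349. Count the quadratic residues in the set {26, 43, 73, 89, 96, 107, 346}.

3

(26/349) = +1 → QR.
(43/349) = -1 → non-residue.
(73/349) = +1 → QR.
(89/349) = -1 → non-residue.
(96/349) = -1 → non-residue.
(107/349) = -1 → non-residue.
(346/349) = +1 → QR.
Total quadratic residues among the 7: 3.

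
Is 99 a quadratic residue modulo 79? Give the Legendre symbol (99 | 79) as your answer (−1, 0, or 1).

1

First reduce: 99 ≡ 20 (mod 79).
Pull out 2^2: since 79 ≡ 7 (mod 8), (2/79) = +1, so (2/79)^2 = +1.
Reciprocity: 5 ≡ 1 and 79 ≡ 3 (mod 4), so (5/79) = +(79/5).
Reduce top mod 5: now compute (4/5).
Pull out 2^2: since 5 ≡ 5 (mod 8), (2/5) = -1, so (2/5)^2 = +1.
Reached (1/5) = 1. Collecting the sign flips along the way, the symbol is +1.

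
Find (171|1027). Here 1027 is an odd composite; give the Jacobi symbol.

-1

Reciprocity: 171 ≡ 3 and 1027 ≡ 3 (mod 4), so (171/1027) = −(1027/171).
Reduce top mod 171: now compute (1/171).
Reached (1/171) = 1. Collecting the sign flips along the way, the symbol is -1.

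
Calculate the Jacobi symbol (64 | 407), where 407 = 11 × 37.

1

Pull out 2^6: since 407 ≡ 7 (mod 8), (2/407) = +1, so (2/407)^6 = +1.
Reached (1/407) = 1. Collecting the sign flips along the way, the symbol is +1.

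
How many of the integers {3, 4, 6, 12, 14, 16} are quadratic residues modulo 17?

(3/17) = -1 → non-residue.
(4/17) = +1 → QR.
(6/17) = -1 → non-residue.
(12/17) = -1 → non-residue.
(14/17) = -1 → non-residue.
(16/17) = +1 → QR.
Total quadratic residues among the 6: 2.

2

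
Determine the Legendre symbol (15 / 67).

1

Euler's criterion: (15/67) ≡ 15^33 (mod 67).
15^2 ≡ 24 (mod 67)
15^4 ≡ 40 (mod 67)
15^8 ≡ 59 (mod 67)
15^16 ≡ 64 (mod 67)
15^32 ≡ 9 (mod 67)
15^33 = 15^(32+1) ≡ 1 (mod 67).
Result is 1, so (15/67) = 1.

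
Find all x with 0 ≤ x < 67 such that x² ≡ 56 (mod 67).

Since 67 ≡ 3 (mod 4), a square root of 56 is 56^((67+1)/4) = 56^17 mod 67.
Repeated squaring: 56^2≡54, 56^4≡35, 56^8≡19, 56^16≡26 (mod 67).
56^17 = 56^(16+1) ≡ 49 (mod 67).
Check: 49² = 2401 ≡ 56 (mod 67). The two roots are 18 and 49.

18, 49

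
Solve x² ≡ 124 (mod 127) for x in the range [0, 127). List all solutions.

Since 127 ≡ 3 (mod 4), a square root of 124 is 124^((127+1)/4) = 124^32 mod 127.
Repeated squaring: 124^2≡9, 124^4≡81, 124^8≡84, 124^16≡71, 124^32≡88 (mod 127).
124^32 = 124^(32) ≡ 88 (mod 127).
Check: 88² = 7744 ≡ 124 (mod 127). The two roots are 39 and 88.

39, 88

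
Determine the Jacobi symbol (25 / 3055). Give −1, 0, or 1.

Reciprocity: 25 ≡ 1 and 3055 ≡ 3 (mod 4), so (25/3055) = +(3055/25).
Reduce top mod 25: now compute (5/25).
Reciprocity: 5 ≡ 1 and 25 ≡ 1 (mod 4), so (5/25) = +(25/5).
Reduce top mod 5: now compute (0/5).
Top reduces to 0: gcd > 1, so the symbol is 0.

0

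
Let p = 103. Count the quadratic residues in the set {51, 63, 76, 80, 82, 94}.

3

(51/103) = -1 → non-residue.
(63/103) = +1 → QR.
(76/103) = +1 → QR.
(80/103) = -1 → non-residue.
(82/103) = +1 → QR.
(94/103) = -1 → non-residue.
Total quadratic residues among the 6: 3.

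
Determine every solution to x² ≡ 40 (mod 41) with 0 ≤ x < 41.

41 ≡ 1 (mod 4), so we find a root by search.
Trying successive values, 9² = 81 ≡ 40 (mod 41). The other root is 41 − 9 = 32.

9, 32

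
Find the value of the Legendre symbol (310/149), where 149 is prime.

First reduce: 310 ≡ 12 (mod 149).
Pull out 2^2: since 149 ≡ 5 (mod 8), (2/149) = -1, so (2/149)^2 = +1.
Reciprocity: 3 ≡ 3 and 149 ≡ 1 (mod 4), so (3/149) = +(149/3).
Reduce top mod 3: now compute (2/3).
Pull out 2: since 3 ≡ 3 (mod 8), (2/3) = -1.
Reached (1/3) = 1. Collecting the sign flips along the way, the symbol is -1.

-1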